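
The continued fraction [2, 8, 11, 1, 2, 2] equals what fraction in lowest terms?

Fold from the inside: start with 2/1.
  2 + 1/2 = 5/2
  1 + 2/5 = 7/5
  11 + 5/7 = 82/7
  8 + 7/82 = 663/82
  2 + 82/663 = 1408/663

1408/663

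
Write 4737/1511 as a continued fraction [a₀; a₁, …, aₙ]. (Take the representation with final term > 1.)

[3; 7, 2, 2, 5, 2, 3]

4737 = 3*1511 + 204
1511 = 7*204 + 83
204 = 2*83 + 38
83 = 2*38 + 7
38 = 5*7 + 3
7 = 2*3 + 1
3 = 3*1 + 0  (stop)
So 4737/1511 = [3; 7, 2, 2, 5, 2, 3].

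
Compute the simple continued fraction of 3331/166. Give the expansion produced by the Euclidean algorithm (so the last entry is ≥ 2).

[20; 15, 11]

3331 = 20×166 + 11
166 = 15×11 + 1
11 = 11×1 + 0  (stop)
So 3331/166 = [20; 15, 11].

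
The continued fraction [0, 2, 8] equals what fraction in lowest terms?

Using pₖ = aₖpₖ₋₁ + pₖ₋₂ and qₖ = aₖqₖ₋₁ + qₖ₋₂:
  k=0: a=0, p=0, q=1
  k=1: a=2, p=1, q=2
  k=2: a=8, p=8, q=17

8/17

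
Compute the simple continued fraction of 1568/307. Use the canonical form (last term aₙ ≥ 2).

1568 = 5·307 + 33
307 = 9·33 + 10
33 = 3·10 + 3
10 = 3·3 + 1
3 = 3·1 + 0  (stop)
So 1568/307 = [5; 9, 3, 3, 3].

[5; 9, 3, 3, 3]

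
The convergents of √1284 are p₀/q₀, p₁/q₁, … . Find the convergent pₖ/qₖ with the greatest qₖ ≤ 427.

15229/425

√1284 = [35; 1, 4, 1, 70, …] (period length 4).
Convergents:
  p_0/q_0 = 35/1
  p_1/q_1 = 36/1
  p_2/q_2 = 179/5
  p_3/q_3 = 215/6
  p_4/q_4 = 15229/425
  p_5/q_5 = 15444/431
q_4 = 425 ≤ 427 < 431 = q_5, so the answer is 15229/425.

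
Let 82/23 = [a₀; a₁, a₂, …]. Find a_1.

82 = 3·23 + 13   →  a_0 = 3
23 = 1·13 + 10   →  a_1 = 1

1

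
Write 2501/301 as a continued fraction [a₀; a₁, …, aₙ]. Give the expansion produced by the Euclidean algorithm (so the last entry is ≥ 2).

2501 = 8×301 + 93
301 = 3×93 + 22
93 = 4×22 + 5
22 = 4×5 + 2
5 = 2×2 + 1
2 = 2×1 + 0  (stop)
So 2501/301 = [8; 3, 4, 4, 2, 2].

[8; 3, 4, 4, 2, 2]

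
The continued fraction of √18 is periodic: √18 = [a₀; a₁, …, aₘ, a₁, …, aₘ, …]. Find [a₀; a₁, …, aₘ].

[4; 4, 8]

a₀ = ⌊√18⌋ = 4.
With m₀=0, d₀=1 and mₖ₊₁ = dₖaₖ − mₖ, dₖ₊₁ = (n − mₖ₊₁²)/dₖ, aₖ₊₁ = ⌊(a₀+mₖ₊₁)/dₖ₊₁⌋:
  k=1: m=4, d=2, a=4
  k=2: m=4, d=1, a=8
d=1 and a=2a₀=8 at k=2, so the next step gives (m, d) = (4, 2) again — its k=1 value — and the period has length 2.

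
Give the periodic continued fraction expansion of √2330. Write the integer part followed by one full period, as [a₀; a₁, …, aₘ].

a₀ = ⌊√2330⌋ = 48.
With m₀=0, d₀=1 and mₖ₊₁ = dₖaₖ − mₖ, dₖ₊₁ = (n − mₖ₊₁²)/dₖ, aₖ₊₁ = ⌊(a₀+mₖ₊₁)/dₖ₊₁⌋:
  k=1: m=48, d=26, a=3
  k=2: m=30, d=55, a=1
  k=3: m=25, d=31, a=2
  k=4: m=37, d=31, a=2
  k=5: m=25, d=55, a=1
  k=6: m=30, d=26, a=3
  k=7: m=48, d=1, a=96
d=1 and a=2a₀=96 at k=7, so the next step gives (m, d) = (48, 26) again — its k=1 value — and the period has length 7.

[48; 3, 1, 2, 2, 1, 3, 96]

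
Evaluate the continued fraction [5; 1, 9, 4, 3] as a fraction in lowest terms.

Using pₖ = aₖpₖ₋₁ + pₖ₋₂ and qₖ = aₖqₖ₋₁ + qₖ₋₂:
  k=0: a=5, p=5, q=1
  k=1: a=1, p=6, q=1
  k=2: a=9, p=59, q=10
  k=3: a=4, p=242, q=41
  k=4: a=3, p=785, q=133

785/133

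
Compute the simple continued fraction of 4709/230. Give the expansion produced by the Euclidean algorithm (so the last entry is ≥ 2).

[20; 2, 9, 12]

4709 = 20×230 + 109
230 = 2×109 + 12
109 = 9×12 + 1
12 = 12×1 + 0  (stop)
So 4709/230 = [20; 2, 9, 12].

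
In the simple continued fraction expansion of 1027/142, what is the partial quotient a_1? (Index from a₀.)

4

1027 = 7·142 + 33   →  a_0 = 7
142 = 4·33 + 10   →  a_1 = 4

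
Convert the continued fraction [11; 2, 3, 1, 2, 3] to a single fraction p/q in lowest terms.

961/84

Fold from the inside: start with 3/1.
  2 + 1/3 = 7/3
  1 + 3/7 = 10/7
  3 + 7/10 = 37/10
  2 + 10/37 = 84/37
  11 + 37/84 = 961/84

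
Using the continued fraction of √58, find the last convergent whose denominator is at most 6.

√58 = [7; 1, 1, 1, 1, 1, 1, 14, …] (period length 7).
Convergents:
  p_0/q_0 = 7/1
  p_1/q_1 = 8/1
  p_2/q_2 = 15/2
  p_3/q_3 = 23/3
  p_4/q_4 = 38/5
  p_5/q_5 = 61/8
q_4 = 5 ≤ 6 < 8 = q_5, so the answer is 38/5.

38/5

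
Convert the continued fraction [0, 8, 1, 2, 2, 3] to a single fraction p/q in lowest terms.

24/209

Using pₖ = aₖpₖ₋₁ + pₖ₋₂ and qₖ = aₖqₖ₋₁ + qₖ₋₂:
  k=0: a=0, p=0, q=1
  k=1: a=8, p=1, q=8
  k=2: a=1, p=1, q=9
  k=3: a=2, p=3, q=26
  k=4: a=2, p=7, q=61
  k=5: a=3, p=24, q=209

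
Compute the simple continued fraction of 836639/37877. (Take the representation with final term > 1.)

[22; 11, 3, 10, 1, 13, 7]

836639 = 22·37877 + 3345
37877 = 11·3345 + 1082
3345 = 3·1082 + 99
1082 = 10·99 + 92
99 = 1·92 + 7
92 = 13·7 + 1
7 = 7·1 + 0  (stop)
So 836639/37877 = [22; 11, 3, 10, 1, 13, 7].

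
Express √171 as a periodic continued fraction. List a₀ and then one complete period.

a₀ = ⌊√171⌋ = 13.
With m₀=0, d₀=1 and mₖ₊₁ = dₖaₖ − mₖ, dₖ₊₁ = (n − mₖ₊₁²)/dₖ, aₖ₊₁ = ⌊(a₀+mₖ₊₁)/dₖ₊₁⌋:
  k=1: m=13, d=2, a=13
  k=2: m=13, d=1, a=26
d=1 and a=2a₀=26 at k=2, so the next step gives (m, d) = (13, 2) again — its k=1 value — and the period has length 2.

[13; 13, 26]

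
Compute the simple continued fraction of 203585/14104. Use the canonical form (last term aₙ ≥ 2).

203585 = 14*14104 + 6129
14104 = 2*6129 + 1846
6129 = 3*1846 + 591
1846 = 3*591 + 73
591 = 8*73 + 7
73 = 10*7 + 3
7 = 2*3 + 1
3 = 3*1 + 0  (stop)
So 203585/14104 = [14; 2, 3, 3, 8, 10, 2, 3].

[14; 2, 3, 3, 8, 10, 2, 3]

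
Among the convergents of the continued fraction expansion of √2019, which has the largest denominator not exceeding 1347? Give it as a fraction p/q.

√2019 = [44; 1, 13, 1, 88, …] (period length 4).
Convergents:
  p_0/q_0 = 44/1
  p_1/q_1 = 45/1
  p_2/q_2 = 629/14
  p_3/q_3 = 674/15
  p_4/q_4 = 59941/1334
  p_5/q_5 = 60615/1349
q_4 = 1334 ≤ 1347 < 1349 = q_5, so the answer is 59941/1334.

59941/1334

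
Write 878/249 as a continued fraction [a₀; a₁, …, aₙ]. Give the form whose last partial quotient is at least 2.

[3; 1, 1, 9, 13]

878 = 3*249 + 131
249 = 1*131 + 118
131 = 1*118 + 13
118 = 9*13 + 1
13 = 13*1 + 0  (stop)
So 878/249 = [3; 1, 1, 9, 13].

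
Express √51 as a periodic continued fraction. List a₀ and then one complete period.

[7; 7, 14]

a₀ = ⌊√51⌋ = 7.
With m₀=0, d₀=1 and mₖ₊₁ = dₖaₖ − mₖ, dₖ₊₁ = (n − mₖ₊₁²)/dₖ, aₖ₊₁ = ⌊(a₀+mₖ₊₁)/dₖ₊₁⌋:
  k=1: m=7, d=2, a=7
  k=2: m=7, d=1, a=14
d=1 and a=2a₀=14 at k=2, so the next step gives (m, d) = (7, 2) again — its k=1 value — and the period has length 2.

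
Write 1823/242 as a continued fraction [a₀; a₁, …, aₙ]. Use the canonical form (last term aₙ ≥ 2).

[7; 1, 1, 7, 16]

1823 = 7·242 + 129
242 = 1·129 + 113
129 = 1·113 + 16
113 = 7·16 + 1
16 = 16·1 + 0  (stop)
So 1823/242 = [7; 1, 1, 7, 16].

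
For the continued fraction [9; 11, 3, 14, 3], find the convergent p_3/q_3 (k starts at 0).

Using pₖ = aₖpₖ₋₁ + pₖ₋₂, qₖ = aₖqₖ₋₁ + qₖ₋₂ (with p₋₁=1, p₋₂=0, q₋₁=0, q₋₂=1):
  k=0: a=9, p=9, q=1
  k=1: a=11, p=100, q=11
  k=2: a=3, p=309, q=34
  k=3: a=14, p=4426, q=487

4426/487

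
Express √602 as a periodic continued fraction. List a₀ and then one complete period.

[24; 1, 1, 6, 1, 1, 48]

a₀ = ⌊√602⌋ = 24.
With m₀=0, d₀=1 and mₖ₊₁ = dₖaₖ − mₖ, dₖ₊₁ = (n − mₖ₊₁²)/dₖ, aₖ₊₁ = ⌊(a₀+mₖ₊₁)/dₖ₊₁⌋:
  k=1: m=24, d=26, a=1
  k=2: m=2, d=23, a=1
  k=3: m=21, d=7, a=6
  k=4: m=21, d=23, a=1
  k=5: m=2, d=26, a=1
  k=6: m=24, d=1, a=48
d=1 and a=2a₀=48 at k=6, so the next step gives (m, d) = (24, 26) again — its k=1 value — and the period has length 6.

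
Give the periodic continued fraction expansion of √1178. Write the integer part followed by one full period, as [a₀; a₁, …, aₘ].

[34; 3, 9, 2, 9, 3, 68]

a₀ = ⌊√1178⌋ = 34.
With m₀=0, d₀=1 and mₖ₊₁ = dₖaₖ − mₖ, dₖ₊₁ = (n − mₖ₊₁²)/dₖ, aₖ₊₁ = ⌊(a₀+mₖ₊₁)/dₖ₊₁⌋:
  k=1: m=34, d=22, a=3
  k=2: m=32, d=7, a=9
  k=3: m=31, d=31, a=2
  k=4: m=31, d=7, a=9
  k=5: m=32, d=22, a=3
  k=6: m=34, d=1, a=68
d=1 and a=2a₀=68 at k=6, so the next step gives (m, d) = (34, 22) again — its k=1 value — and the period has length 6.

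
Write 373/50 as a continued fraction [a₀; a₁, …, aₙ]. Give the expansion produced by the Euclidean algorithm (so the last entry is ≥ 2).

373 = 7*50 + 23
50 = 2*23 + 4
23 = 5*4 + 3
4 = 1*3 + 1
3 = 3*1 + 0  (stop)
So 373/50 = [7; 2, 5, 1, 3].

[7; 2, 5, 1, 3]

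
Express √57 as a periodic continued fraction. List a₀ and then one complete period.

a₀ = ⌊√57⌋ = 7.
With m₀=0, d₀=1 and mₖ₊₁ = dₖaₖ − mₖ, dₖ₊₁ = (n − mₖ₊₁²)/dₖ, aₖ₊₁ = ⌊(a₀+mₖ₊₁)/dₖ₊₁⌋:
  k=1: m=7, d=8, a=1
  k=2: m=1, d=7, a=1
  k=3: m=6, d=3, a=4
  k=4: m=6, d=7, a=1
  k=5: m=1, d=8, a=1
  k=6: m=7, d=1, a=14
d=1 and a=2a₀=14 at k=6, so the next step gives (m, d) = (7, 8) again — its k=1 value — and the period has length 6.

[7; 1, 1, 4, 1, 1, 14]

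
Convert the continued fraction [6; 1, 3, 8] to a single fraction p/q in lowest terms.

223/33

Fold from the inside: start with 8/1.
  3 + 1/8 = 25/8
  1 + 8/25 = 33/25
  6 + 25/33 = 223/33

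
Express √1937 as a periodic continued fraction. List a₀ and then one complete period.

a₀ = ⌊√1937⌋ = 44.
With m₀=0, d₀=1 and mₖ₊₁ = dₖaₖ − mₖ, dₖ₊₁ = (n − mₖ₊₁²)/dₖ, aₖ₊₁ = ⌊(a₀+mₖ₊₁)/dₖ₊₁⌋:
  k=1: m=44, d=1, a=88
d=1 and a=2a₀=88 at k=1, so the next step gives (m, d) = (44, 1) again — its k=1 value — and the period has length 1.

[44; 88]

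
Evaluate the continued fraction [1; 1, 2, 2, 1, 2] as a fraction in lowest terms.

46/27

Fold from the inside: start with 2/1.
  1 + 1/2 = 3/2
  2 + 2/3 = 8/3
  2 + 3/8 = 19/8
  1 + 8/19 = 27/19
  1 + 19/27 = 46/27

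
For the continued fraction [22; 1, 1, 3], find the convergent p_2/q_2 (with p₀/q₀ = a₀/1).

45/2

Using pₖ = aₖpₖ₋₁ + pₖ₋₂, qₖ = aₖqₖ₋₁ + qₖ₋₂ (with p₋₁=1, p₋₂=0, q₋₁=0, q₋₂=1):
  k=0: a=22, p=22, q=1
  k=1: a=1, p=23, q=1
  k=2: a=1, p=45, q=2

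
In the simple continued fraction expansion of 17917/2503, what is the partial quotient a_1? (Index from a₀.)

6

17917 = 7·2503 + 396   →  a_0 = 7
2503 = 6·396 + 127   →  a_1 = 6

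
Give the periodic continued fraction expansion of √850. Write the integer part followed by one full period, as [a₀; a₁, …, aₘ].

a₀ = ⌊√850⌋ = 29.
With m₀=0, d₀=1 and mₖ₊₁ = dₖaₖ − mₖ, dₖ₊₁ = (n − mₖ₊₁²)/dₖ, aₖ₊₁ = ⌊(a₀+mₖ₊₁)/dₖ₊₁⌋:
  k=1: m=29, d=9, a=6
  k=2: m=25, d=25, a=2
  k=3: m=25, d=9, a=6
  k=4: m=29, d=1, a=58
d=1 and a=2a₀=58 at k=4, so the next step gives (m, d) = (29, 9) again — its k=1 value — and the period has length 4.

[29; 6, 2, 6, 58]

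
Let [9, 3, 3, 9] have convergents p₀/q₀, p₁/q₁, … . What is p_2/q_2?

93/10

Using pₖ = aₖpₖ₋₁ + pₖ₋₂, qₖ = aₖqₖ₋₁ + qₖ₋₂ (with p₋₁=1, p₋₂=0, q₋₁=0, q₋₂=1):
  k=0: a=9, p=9, q=1
  k=1: a=3, p=28, q=3
  k=2: a=3, p=93, q=10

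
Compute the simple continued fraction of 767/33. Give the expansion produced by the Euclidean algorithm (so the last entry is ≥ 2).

[23; 4, 8]

767 = 23·33 + 8
33 = 4·8 + 1
8 = 8·1 + 0  (stop)
So 767/33 = [23; 4, 8].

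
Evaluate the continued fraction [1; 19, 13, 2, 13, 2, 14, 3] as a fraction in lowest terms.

673629/640072

Using pₖ = aₖpₖ₋₁ + pₖ₋₂ and qₖ = aₖqₖ₋₁ + qₖ₋₂:
  k=0: a=1, p=1, q=1
  k=1: a=19, p=20, q=19
  k=2: a=13, p=261, q=248
  k=3: a=2, p=542, q=515
  k=4: a=13, p=7307, q=6943
  k=5: a=2, p=15156, q=14401
  k=6: a=14, p=219491, q=208557
  k=7: a=3, p=673629, q=640072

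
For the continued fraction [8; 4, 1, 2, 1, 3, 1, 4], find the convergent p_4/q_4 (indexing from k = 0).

Using pₖ = aₖpₖ₋₁ + pₖ₋₂, qₖ = aₖqₖ₋₁ + qₖ₋₂ (with p₋₁=1, p₋₂=0, q₋₁=0, q₋₂=1):
  k=0: a=8, p=8, q=1
  k=1: a=4, p=33, q=4
  k=2: a=1, p=41, q=5
  k=3: a=2, p=115, q=14
  k=4: a=1, p=156, q=19

156/19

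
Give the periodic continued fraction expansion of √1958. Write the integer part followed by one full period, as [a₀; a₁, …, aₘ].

[44; 4, 88]

a₀ = ⌊√1958⌋ = 44.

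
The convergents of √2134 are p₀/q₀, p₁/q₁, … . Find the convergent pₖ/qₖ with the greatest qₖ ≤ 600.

√2134 = [46; 5, 8, 5, 92, …] (period length 4).
Convergents:
  p_0/q_0 = 46/1
  p_1/q_1 = 231/5
  p_2/q_2 = 1894/41
  p_3/q_3 = 9701/210
  p_4/q_4 = 894386/19361
q_3 = 210 ≤ 600 < 19361 = q_4, so the answer is 9701/210.

9701/210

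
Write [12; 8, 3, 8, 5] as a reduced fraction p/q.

Using pₖ = aₖpₖ₋₁ + pₖ₋₂ and qₖ = aₖqₖ₋₁ + qₖ₋₂:
  k=0: a=12, p=12, q=1
  k=1: a=8, p=97, q=8
  k=2: a=3, p=303, q=25
  k=3: a=8, p=2521, q=208
  k=4: a=5, p=12908, q=1065

12908/1065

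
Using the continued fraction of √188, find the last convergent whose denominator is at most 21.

√188 = [13; 1, 2, 2, 6, 2, 2, 1, 26, …] (period length 8).
Convergents:
  p_0/q_0 = 13/1
  p_1/q_1 = 14/1
  p_2/q_2 = 41/3
  p_3/q_3 = 96/7
  p_4/q_4 = 617/45
q_3 = 7 ≤ 21 < 45 = q_4, so the answer is 96/7.

96/7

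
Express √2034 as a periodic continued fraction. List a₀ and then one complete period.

[45; 10, 90]

a₀ = ⌊√2034⌋ = 45.
With m₀=0, d₀=1 and mₖ₊₁ = dₖaₖ − mₖ, dₖ₊₁ = (n − mₖ₊₁²)/dₖ, aₖ₊₁ = ⌊(a₀+mₖ₊₁)/dₖ₊₁⌋:
  k=1: m=45, d=9, a=10
  k=2: m=45, d=1, a=90
d=1 and a=2a₀=90 at k=2, so the next step gives (m, d) = (45, 9) again — its k=1 value — and the period has length 2.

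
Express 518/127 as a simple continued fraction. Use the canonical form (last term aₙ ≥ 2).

518 = 4·127 + 10
127 = 12·10 + 7
10 = 1·7 + 3
7 = 2·3 + 1
3 = 3·1 + 0  (stop)
So 518/127 = [4; 12, 1, 2, 3].

[4; 12, 1, 2, 3]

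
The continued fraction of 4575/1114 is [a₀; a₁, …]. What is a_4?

4575 = 4·1114 + 119   →  a_0 = 4
1114 = 9·119 + 43   →  a_1 = 9
119 = 2·43 + 33   →  a_2 = 2
43 = 1·33 + 10   →  a_3 = 1
33 = 3·10 + 3   →  a_4 = 3

3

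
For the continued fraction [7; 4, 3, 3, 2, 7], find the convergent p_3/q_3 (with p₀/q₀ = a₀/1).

Using pₖ = aₖpₖ₋₁ + pₖ₋₂, qₖ = aₖqₖ₋₁ + qₖ₋₂ (with p₋₁=1, p₋₂=0, q₋₁=0, q₋₂=1):
  k=0: a=7, p=7, q=1
  k=1: a=4, p=29, q=4
  k=2: a=3, p=94, q=13
  k=3: a=3, p=311, q=43

311/43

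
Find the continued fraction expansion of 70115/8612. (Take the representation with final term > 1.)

[8; 7, 15, 2, 3, 11]

70115 = 8×8612 + 1219
8612 = 7×1219 + 79
1219 = 15×79 + 34
79 = 2×34 + 11
34 = 3×11 + 1
11 = 11×1 + 0  (stop)
So 70115/8612 = [8; 7, 15, 2, 3, 11].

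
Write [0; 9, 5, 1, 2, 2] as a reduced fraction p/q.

Using pₖ = aₖpₖ₋₁ + pₖ₋₂ and qₖ = aₖqₖ₋₁ + qₖ₋₂:
  k=0: a=0, p=0, q=1
  k=1: a=9, p=1, q=9
  k=2: a=5, p=5, q=46
  k=3: a=1, p=6, q=55
  k=4: a=2, p=17, q=156
  k=5: a=2, p=40, q=367

40/367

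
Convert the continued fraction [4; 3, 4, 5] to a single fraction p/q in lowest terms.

293/68

Using pₖ = aₖpₖ₋₁ + pₖ₋₂ and qₖ = aₖqₖ₋₁ + qₖ₋₂:
  k=0: a=4, p=4, q=1
  k=1: a=3, p=13, q=3
  k=2: a=4, p=56, q=13
  k=3: a=5, p=293, q=68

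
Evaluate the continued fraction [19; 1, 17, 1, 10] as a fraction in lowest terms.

Using pₖ = aₖpₖ₋₁ + pₖ₋₂ and qₖ = aₖqₖ₋₁ + qₖ₋₂:
  k=0: a=19, p=19, q=1
  k=1: a=1, p=20, q=1
  k=2: a=17, p=359, q=18
  k=3: a=1, p=379, q=19
  k=4: a=10, p=4149, q=208

4149/208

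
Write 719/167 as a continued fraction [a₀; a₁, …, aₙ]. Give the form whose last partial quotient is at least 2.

[4; 3, 3, 1, 1, 1, 4]

719 = 4*167 + 51
167 = 3*51 + 14
51 = 3*14 + 9
14 = 1*9 + 5
9 = 1*5 + 4
5 = 1*4 + 1
4 = 4*1 + 0  (stop)
So 719/167 = [4; 3, 3, 1, 1, 1, 4].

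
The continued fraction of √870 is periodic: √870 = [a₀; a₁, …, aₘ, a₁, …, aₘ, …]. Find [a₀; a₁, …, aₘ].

a₀ = ⌊√870⌋ = 29.
With m₀=0, d₀=1 and mₖ₊₁ = dₖaₖ − mₖ, dₖ₊₁ = (n − mₖ₊₁²)/dₖ, aₖ₊₁ = ⌊(a₀+mₖ₊₁)/dₖ₊₁⌋:
  k=1: m=29, d=29, a=2
  k=2: m=29, d=1, a=58
d=1 and a=2a₀=58 at k=2, so the next step gives (m, d) = (29, 29) again — its k=1 value — and the period has length 2.

[29; 2, 58]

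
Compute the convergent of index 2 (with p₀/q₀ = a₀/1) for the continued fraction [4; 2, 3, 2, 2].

31/7

Using pₖ = aₖpₖ₋₁ + pₖ₋₂, qₖ = aₖqₖ₋₁ + qₖ₋₂ (with p₋₁=1, p₋₂=0, q₋₁=0, q₋₂=1):
  k=0: a=4, p=4, q=1
  k=1: a=2, p=9, q=2
  k=2: a=3, p=31, q=7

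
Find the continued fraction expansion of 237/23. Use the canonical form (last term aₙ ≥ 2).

237 = 10*23 + 7
23 = 3*7 + 2
7 = 3*2 + 1
2 = 2*1 + 0  (stop)
So 237/23 = [10; 3, 3, 2].

[10; 3, 3, 2]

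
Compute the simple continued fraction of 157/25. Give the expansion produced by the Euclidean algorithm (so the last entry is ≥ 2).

[6; 3, 1, 1, 3]

157 = 6×25 + 7
25 = 3×7 + 4
7 = 1×4 + 3
4 = 1×3 + 1
3 = 3×1 + 0  (stop)
So 157/25 = [6; 3, 1, 1, 3].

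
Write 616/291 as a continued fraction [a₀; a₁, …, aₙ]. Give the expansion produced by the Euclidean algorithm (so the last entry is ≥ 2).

616 = 2×291 + 34
291 = 8×34 + 19
34 = 1×19 + 15
19 = 1×15 + 4
15 = 3×4 + 3
4 = 1×3 + 1
3 = 3×1 + 0  (stop)
So 616/291 = [2; 8, 1, 1, 3, 1, 3].

[2; 8, 1, 1, 3, 1, 3]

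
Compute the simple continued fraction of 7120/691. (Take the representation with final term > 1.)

7120 = 10·691 + 210
691 = 3·210 + 61
210 = 3·61 + 27
61 = 2·27 + 7
27 = 3·7 + 6
7 = 1·6 + 1
6 = 6·1 + 0  (stop)
So 7120/691 = [10; 3, 3, 2, 3, 1, 6].

[10; 3, 3, 2, 3, 1, 6]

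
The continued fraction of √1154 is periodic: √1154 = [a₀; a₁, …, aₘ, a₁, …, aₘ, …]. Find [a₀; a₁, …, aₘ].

a₀ = ⌊√1154⌋ = 33.
With m₀=0, d₀=1 and mₖ₊₁ = dₖaₖ − mₖ, dₖ₊₁ = (n − mₖ₊₁²)/dₖ, aₖ₊₁ = ⌊(a₀+mₖ₊₁)/dₖ₊₁⌋:
  k=1: m=33, d=65, a=1
  k=2: m=32, d=2, a=32
  k=3: m=32, d=65, a=1
  k=4: m=33, d=1, a=66
d=1 and a=2a₀=66 at k=4, so the next step gives (m, d) = (33, 65) again — its k=1 value — and the period has length 4.

[33; 1, 32, 1, 66]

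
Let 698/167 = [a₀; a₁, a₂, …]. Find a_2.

1

698 = 4·167 + 30   →  a_0 = 4
167 = 5·30 + 17   →  a_1 = 5
30 = 1·17 + 13   →  a_2 = 1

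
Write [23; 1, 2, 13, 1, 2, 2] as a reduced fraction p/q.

Fold from the inside: start with 2/1.
  2 + 1/2 = 5/2
  1 + 2/5 = 7/5
  13 + 5/7 = 96/7
  2 + 7/96 = 199/96
  1 + 96/199 = 295/199
  23 + 199/295 = 6984/295

6984/295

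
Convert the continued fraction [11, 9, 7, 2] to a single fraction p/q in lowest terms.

Fold from the inside: start with 2/1.
  7 + 1/2 = 15/2
  9 + 2/15 = 137/15
  11 + 15/137 = 1522/137

1522/137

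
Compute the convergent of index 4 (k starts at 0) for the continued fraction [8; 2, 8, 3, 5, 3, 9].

Using pₖ = aₖpₖ₋₁ + pₖ₋₂, qₖ = aₖqₖ₋₁ + qₖ₋₂ (with p₋₁=1, p₋₂=0, q₋₁=0, q₋₂=1):
  k=0: a=8, p=8, q=1
  k=1: a=2, p=17, q=2
  k=2: a=8, p=144, q=17
  k=3: a=3, p=449, q=53
  k=4: a=5, p=2389, q=282

2389/282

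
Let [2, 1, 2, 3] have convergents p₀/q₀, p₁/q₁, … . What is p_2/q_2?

Using pₖ = aₖpₖ₋₁ + pₖ₋₂, qₖ = aₖqₖ₋₁ + qₖ₋₂ (with p₋₁=1, p₋₂=0, q₋₁=0, q₋₂=1):
  k=0: a=2, p=2, q=1
  k=1: a=1, p=3, q=1
  k=2: a=2, p=8, q=3

8/3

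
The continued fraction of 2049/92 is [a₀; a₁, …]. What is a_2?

1

2049 = 22·92 + 25   →  a_0 = 22
92 = 3·25 + 17   →  a_1 = 3
25 = 1·17 + 8   →  a_2 = 1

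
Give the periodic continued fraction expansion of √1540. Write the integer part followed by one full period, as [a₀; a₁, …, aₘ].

[39; 4, 8, 2, 8, 4, 78]

a₀ = ⌊√1540⌋ = 39.
With m₀=0, d₀=1 and mₖ₊₁ = dₖaₖ − mₖ, dₖ₊₁ = (n − mₖ₊₁²)/dₖ, aₖ₊₁ = ⌊(a₀+mₖ₊₁)/dₖ₊₁⌋:
  k=1: m=39, d=19, a=4
  k=2: m=37, d=9, a=8
  k=3: m=35, d=35, a=2
  k=4: m=35, d=9, a=8
  k=5: m=37, d=19, a=4
  k=6: m=39, d=1, a=78
d=1 and a=2a₀=78 at k=6, so the next step gives (m, d) = (39, 19) again — its k=1 value — and the period has length 6.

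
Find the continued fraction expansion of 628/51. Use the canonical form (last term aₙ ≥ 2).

[12; 3, 5, 3]

628 = 12*51 + 16
51 = 3*16 + 3
16 = 5*3 + 1
3 = 3*1 + 0  (stop)
So 628/51 = [12; 3, 5, 3].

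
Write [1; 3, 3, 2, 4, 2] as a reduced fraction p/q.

296/227

Using pₖ = aₖpₖ₋₁ + pₖ₋₂ and qₖ = aₖqₖ₋₁ + qₖ₋₂:
  k=0: a=1, p=1, q=1
  k=1: a=3, p=4, q=3
  k=2: a=3, p=13, q=10
  k=3: a=2, p=30, q=23
  k=4: a=4, p=133, q=102
  k=5: a=2, p=296, q=227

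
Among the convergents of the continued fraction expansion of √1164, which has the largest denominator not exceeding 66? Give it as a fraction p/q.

580/17

√1164 = [34; 8, 1, 1, 16, 1, 1, 8, 68, …] (period length 8).
Convergents:
  p_0/q_0 = 34/1
  p_1/q_1 = 273/8
  p_2/q_2 = 307/9
  p_3/q_3 = 580/17
  p_4/q_4 = 9587/281
q_3 = 17 ≤ 66 < 281 = q_4, so the answer is 580/17.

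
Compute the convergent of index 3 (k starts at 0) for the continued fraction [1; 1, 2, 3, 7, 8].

Using pₖ = aₖpₖ₋₁ + pₖ₋₂, qₖ = aₖqₖ₋₁ + qₖ₋₂ (with p₋₁=1, p₋₂=0, q₋₁=0, q₋₂=1):
  k=0: a=1, p=1, q=1
  k=1: a=1, p=2, q=1
  k=2: a=2, p=5, q=3
  k=3: a=3, p=17, q=10

17/10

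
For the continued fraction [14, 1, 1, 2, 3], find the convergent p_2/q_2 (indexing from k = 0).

Using pₖ = aₖpₖ₋₁ + pₖ₋₂, qₖ = aₖqₖ₋₁ + qₖ₋₂ (with p₋₁=1, p₋₂=0, q₋₁=0, q₋₂=1):
  k=0: a=14, p=14, q=1
  k=1: a=1, p=15, q=1
  k=2: a=1, p=29, q=2

29/2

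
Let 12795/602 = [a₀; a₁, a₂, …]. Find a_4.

12795 = 21·602 + 153   →  a_0 = 21
602 = 3·153 + 143   →  a_1 = 3
153 = 1·143 + 10   →  a_2 = 1
143 = 14·10 + 3   →  a_3 = 14
10 = 3·3 + 1   →  a_4 = 3

3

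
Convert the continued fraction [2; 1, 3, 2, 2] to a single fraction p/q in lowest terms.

61/22

Fold from the inside: start with 2/1.
  2 + 1/2 = 5/2
  3 + 2/5 = 17/5
  1 + 5/17 = 22/17
  2 + 17/22 = 61/22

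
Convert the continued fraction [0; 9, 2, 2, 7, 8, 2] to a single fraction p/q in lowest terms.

639/6010

Fold from the inside: start with 2/1.
  8 + 1/2 = 17/2
  7 + 2/17 = 121/17
  2 + 17/121 = 259/121
  2 + 121/259 = 639/259
  9 + 259/639 = 6010/639
  0 + 639/6010 = 639/6010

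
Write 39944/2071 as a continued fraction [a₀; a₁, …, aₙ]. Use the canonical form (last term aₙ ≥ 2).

[19; 3, 2, 12, 2, 3, 3]

39944 = 19*2071 + 595
2071 = 3*595 + 286
595 = 2*286 + 23
286 = 12*23 + 10
23 = 2*10 + 3
10 = 3*3 + 1
3 = 3*1 + 0  (stop)
So 39944/2071 = [19; 3, 2, 12, 2, 3, 3].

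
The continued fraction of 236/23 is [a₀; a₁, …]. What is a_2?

236 = 10·23 + 6   →  a_0 = 10
23 = 3·6 + 5   →  a_1 = 3
6 = 1·5 + 1   →  a_2 = 1

1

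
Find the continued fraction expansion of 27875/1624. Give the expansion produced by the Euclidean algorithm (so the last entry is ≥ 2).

[17; 6, 12, 7, 3]

27875 = 17*1624 + 267
1624 = 6*267 + 22
267 = 12*22 + 3
22 = 7*3 + 1
3 = 3*1 + 0  (stop)
So 27875/1624 = [17; 6, 12, 7, 3].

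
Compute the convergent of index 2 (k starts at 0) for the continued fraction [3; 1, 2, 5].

11/3

Using pₖ = aₖpₖ₋₁ + pₖ₋₂, qₖ = aₖqₖ₋₁ + qₖ₋₂ (with p₋₁=1, p₋₂=0, q₋₁=0, q₋₂=1):
  k=0: a=3, p=3, q=1
  k=1: a=1, p=4, q=1
  k=2: a=2, p=11, q=3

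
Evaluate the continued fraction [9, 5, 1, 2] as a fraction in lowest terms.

156/17

Using pₖ = aₖpₖ₋₁ + pₖ₋₂ and qₖ = aₖqₖ₋₁ + qₖ₋₂:
  k=0: a=9, p=9, q=1
  k=1: a=5, p=46, q=5
  k=2: a=1, p=55, q=6
  k=3: a=2, p=156, q=17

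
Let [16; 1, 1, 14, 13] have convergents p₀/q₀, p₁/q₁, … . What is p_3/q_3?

Using pₖ = aₖpₖ₋₁ + pₖ₋₂, qₖ = aₖqₖ₋₁ + qₖ₋₂ (with p₋₁=1, p₋₂=0, q₋₁=0, q₋₂=1):
  k=0: a=16, p=16, q=1
  k=1: a=1, p=17, q=1
  k=2: a=1, p=33, q=2
  k=3: a=14, p=479, q=29

479/29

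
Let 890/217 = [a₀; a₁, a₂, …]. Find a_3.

6

890 = 4·217 + 22   →  a_0 = 4
217 = 9·22 + 19   →  a_1 = 9
22 = 1·19 + 3   →  a_2 = 1
19 = 6·3 + 1   →  a_3 = 6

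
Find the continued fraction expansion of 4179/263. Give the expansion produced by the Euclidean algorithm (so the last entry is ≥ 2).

4179 = 15*263 + 234
263 = 1*234 + 29
234 = 8*29 + 2
29 = 14*2 + 1
2 = 2*1 + 0  (stop)
So 4179/263 = [15; 1, 8, 14, 2].

[15; 1, 8, 14, 2]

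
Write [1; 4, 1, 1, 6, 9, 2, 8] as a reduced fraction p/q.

11779/9652

Using pₖ = aₖpₖ₋₁ + pₖ₋₂ and qₖ = aₖqₖ₋₁ + qₖ₋₂:
  k=0: a=1, p=1, q=1
  k=1: a=4, p=5, q=4
  k=2: a=1, p=6, q=5
  k=3: a=1, p=11, q=9
  k=4: a=6, p=72, q=59
  k=5: a=9, p=659, q=540
  k=6: a=2, p=1390, q=1139
  k=7: a=8, p=11779, q=9652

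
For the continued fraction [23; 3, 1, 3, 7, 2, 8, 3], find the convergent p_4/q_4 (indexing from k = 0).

2536/109

Using pₖ = aₖpₖ₋₁ + pₖ₋₂, qₖ = aₖqₖ₋₁ + qₖ₋₂ (with p₋₁=1, p₋₂=0, q₋₁=0, q₋₂=1):
  k=0: a=23, p=23, q=1
  k=1: a=3, p=70, q=3
  k=2: a=1, p=93, q=4
  k=3: a=3, p=349, q=15
  k=4: a=7, p=2536, q=109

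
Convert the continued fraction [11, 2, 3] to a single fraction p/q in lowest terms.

Fold from the inside: start with 3/1.
  2 + 1/3 = 7/3
  11 + 3/7 = 80/7

80/7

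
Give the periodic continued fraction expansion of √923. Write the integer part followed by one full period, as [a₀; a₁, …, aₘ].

a₀ = ⌊√923⌋ = 30.
With m₀=0, d₀=1 and mₖ₊₁ = dₖaₖ − mₖ, dₖ₊₁ = (n − mₖ₊₁²)/dₖ, aₖ₊₁ = ⌊(a₀+mₖ₊₁)/dₖ₊₁⌋:
  k=1: m=30, d=23, a=2
  k=2: m=16, d=29, a=1
  k=3: m=13, d=26, a=1
  k=4: m=13, d=29, a=1
  k=5: m=16, d=23, a=2
  k=6: m=30, d=1, a=60
d=1 and a=2a₀=60 at k=6, so the next step gives (m, d) = (30, 23) again — its k=1 value — and the period has length 6.

[30; 2, 1, 1, 1, 2, 60]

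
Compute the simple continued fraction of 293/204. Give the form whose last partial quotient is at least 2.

293 = 1*204 + 89
204 = 2*89 + 26
89 = 3*26 + 11
26 = 2*11 + 4
11 = 2*4 + 3
4 = 1*3 + 1
3 = 3*1 + 0  (stop)
So 293/204 = [1; 2, 3, 2, 2, 1, 3].

[1; 2, 3, 2, 2, 1, 3]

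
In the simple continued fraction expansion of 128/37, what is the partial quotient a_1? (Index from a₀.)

128 = 3·37 + 17   →  a_0 = 3
37 = 2·17 + 3   →  a_1 = 2

2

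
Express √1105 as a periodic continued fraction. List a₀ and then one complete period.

a₀ = ⌊√1105⌋ = 33.

[33; 4, 7, 7, 4, 66]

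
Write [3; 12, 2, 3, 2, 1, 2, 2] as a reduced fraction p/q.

Using pₖ = aₖpₖ₋₁ + pₖ₋₂ and qₖ = aₖqₖ₋₁ + qₖ₋₂:
  k=0: a=3, p=3, q=1
  k=1: a=12, p=37, q=12
  k=2: a=2, p=77, q=25
  k=3: a=3, p=268, q=87
  k=4: a=2, p=613, q=199
  k=5: a=1, p=881, q=286
  k=6: a=2, p=2375, q=771
  k=7: a=2, p=5631, q=1828

5631/1828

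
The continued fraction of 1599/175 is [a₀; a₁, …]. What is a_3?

1599 = 9·175 + 24   →  a_0 = 9
175 = 7·24 + 7   →  a_1 = 7
24 = 3·7 + 3   →  a_2 = 3
7 = 2·3 + 1   →  a_3 = 2

2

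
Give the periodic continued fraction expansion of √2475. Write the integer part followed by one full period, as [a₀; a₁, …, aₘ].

[49; 1, 2, 1, 98]

a₀ = ⌊√2475⌋ = 49.
With m₀=0, d₀=1 and mₖ₊₁ = dₖaₖ − mₖ, dₖ₊₁ = (n − mₖ₊₁²)/dₖ, aₖ₊₁ = ⌊(a₀+mₖ₊₁)/dₖ₊₁⌋:
  k=1: m=49, d=74, a=1
  k=2: m=25, d=25, a=2
  k=3: m=25, d=74, a=1
  k=4: m=49, d=1, a=98
d=1 and a=2a₀=98 at k=4, so the next step gives (m, d) = (49, 74) again — its k=1 value — and the period has length 4.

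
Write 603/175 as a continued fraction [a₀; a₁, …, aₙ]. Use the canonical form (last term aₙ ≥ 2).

[3; 2, 4, 9, 2]

603 = 3·175 + 78
175 = 2·78 + 19
78 = 4·19 + 2
19 = 9·2 + 1
2 = 2·1 + 0  (stop)
So 603/175 = [3; 2, 4, 9, 2].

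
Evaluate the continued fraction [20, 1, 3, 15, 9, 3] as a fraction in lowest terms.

Using pₖ = aₖpₖ₋₁ + pₖ₋₂ and qₖ = aₖqₖ₋₁ + qₖ₋₂:
  k=0: a=20, p=20, q=1
  k=1: a=1, p=21, q=1
  k=2: a=3, p=83, q=4
  k=3: a=15, p=1266, q=61
  k=4: a=9, p=11477, q=553
  k=5: a=3, p=35697, q=1720

35697/1720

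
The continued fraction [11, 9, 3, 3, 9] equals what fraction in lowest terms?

9608/865

Fold from the inside: start with 9/1.
  3 + 1/9 = 28/9
  3 + 9/28 = 93/28
  9 + 28/93 = 865/93
  11 + 93/865 = 9608/865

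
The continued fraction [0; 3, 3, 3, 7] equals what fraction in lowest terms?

73/241

Using pₖ = aₖpₖ₋₁ + pₖ₋₂ and qₖ = aₖqₖ₋₁ + qₖ₋₂:
  k=0: a=0, p=0, q=1
  k=1: a=3, p=1, q=3
  k=2: a=3, p=3, q=10
  k=3: a=3, p=10, q=33
  k=4: a=7, p=73, q=241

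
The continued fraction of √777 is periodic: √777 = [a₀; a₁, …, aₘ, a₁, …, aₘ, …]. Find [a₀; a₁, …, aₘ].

[27; 1, 6, 1, 54]

a₀ = ⌊√777⌋ = 27.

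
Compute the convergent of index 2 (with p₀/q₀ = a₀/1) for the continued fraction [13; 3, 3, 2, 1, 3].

Using pₖ = aₖpₖ₋₁ + pₖ₋₂, qₖ = aₖqₖ₋₁ + qₖ₋₂ (with p₋₁=1, p₋₂=0, q₋₁=0, q₋₂=1):
  k=0: a=13, p=13, q=1
  k=1: a=3, p=40, q=3
  k=2: a=3, p=133, q=10

133/10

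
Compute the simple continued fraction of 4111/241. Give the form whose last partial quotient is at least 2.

4111 = 17·241 + 14
241 = 17·14 + 3
14 = 4·3 + 2
3 = 1·2 + 1
2 = 2·1 + 0  (stop)
So 4111/241 = [17; 17, 4, 1, 2].

[17; 17, 4, 1, 2]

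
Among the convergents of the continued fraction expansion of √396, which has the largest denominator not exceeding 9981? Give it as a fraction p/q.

79201/3980

√396 = [19; 1, 8, 1, 38, …] (period length 4).
Convergents:
  p_0/q_0 = 19/1
  p_1/q_1 = 20/1
  p_2/q_2 = 179/9
  p_3/q_3 = 199/10
  p_4/q_4 = 7741/389
  p_5/q_5 = 7940/399
  p_6/q_6 = 71261/3581
  p_7/q_7 = 79201/3980
  p_8/q_8 = 3080899/154821
q_7 = 3980 ≤ 9981 < 154821 = q_8, so the answer is 79201/3980.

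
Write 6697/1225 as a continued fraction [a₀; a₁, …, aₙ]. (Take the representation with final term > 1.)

[5; 2, 7, 16, 5]

6697 = 5·1225 + 572
1225 = 2·572 + 81
572 = 7·81 + 5
81 = 16·5 + 1
5 = 5·1 + 0  (stop)
So 6697/1225 = [5; 2, 7, 16, 5].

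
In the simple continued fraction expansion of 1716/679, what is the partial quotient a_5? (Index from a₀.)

1716 = 2·679 + 358   →  a_0 = 2
679 = 1·358 + 321   →  a_1 = 1
358 = 1·321 + 37   →  a_2 = 1
321 = 8·37 + 25   →  a_3 = 8
37 = 1·25 + 12   →  a_4 = 1
25 = 2·12 + 1   →  a_5 = 2

2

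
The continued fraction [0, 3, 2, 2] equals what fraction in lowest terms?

Using pₖ = aₖpₖ₋₁ + pₖ₋₂ and qₖ = aₖqₖ₋₁ + qₖ₋₂:
  k=0: a=0, p=0, q=1
  k=1: a=3, p=1, q=3
  k=2: a=2, p=2, q=7
  k=3: a=2, p=5, q=17

5/17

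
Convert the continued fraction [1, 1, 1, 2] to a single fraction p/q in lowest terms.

Using pₖ = aₖpₖ₋₁ + pₖ₋₂ and qₖ = aₖqₖ₋₁ + qₖ₋₂:
  k=0: a=1, p=1, q=1
  k=1: a=1, p=2, q=1
  k=2: a=1, p=3, q=2
  k=3: a=2, p=8, q=5

8/5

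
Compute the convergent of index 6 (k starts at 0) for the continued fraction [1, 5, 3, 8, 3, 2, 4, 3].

Using pₖ = aₖpₖ₋₁ + pₖ₋₂, qₖ = aₖqₖ₋₁ + qₖ₋₂ (with p₋₁=1, p₋₂=0, q₋₁=0, q₋₂=1):
  k=0: a=1, p=1, q=1
  k=1: a=5, p=6, q=5
  k=2: a=3, p=19, q=16
  k=3: a=8, p=158, q=133
  k=4: a=3, p=493, q=415
  k=5: a=2, p=1144, q=963
  k=6: a=4, p=5069, q=4267

5069/4267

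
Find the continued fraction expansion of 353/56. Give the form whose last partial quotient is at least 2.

353 = 6×56 + 17
56 = 3×17 + 5
17 = 3×5 + 2
5 = 2×2 + 1
2 = 2×1 + 0  (stop)
So 353/56 = [6; 3, 3, 2, 2].

[6; 3, 3, 2, 2]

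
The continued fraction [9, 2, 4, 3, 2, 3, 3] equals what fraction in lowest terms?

7152/757

Using pₖ = aₖpₖ₋₁ + pₖ₋₂ and qₖ = aₖqₖ₋₁ + qₖ₋₂:
  k=0: a=9, p=9, q=1
  k=1: a=2, p=19, q=2
  k=2: a=4, p=85, q=9
  k=3: a=3, p=274, q=29
  k=4: a=2, p=633, q=67
  k=5: a=3, p=2173, q=230
  k=6: a=3, p=7152, q=757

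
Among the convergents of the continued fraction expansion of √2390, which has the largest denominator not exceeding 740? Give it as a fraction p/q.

√2390 = [48; 1, 7, 1, 8, 1, 7, 1, 96, …] (period length 8).
Convergents:
  p_0/q_0 = 48/1
  p_1/q_1 = 49/1
  p_2/q_2 = 391/8
  p_3/q_3 = 440/9
  p_4/q_4 = 3911/80
  p_5/q_5 = 4351/89
  p_6/q_6 = 34368/703
  p_7/q_7 = 38719/792
q_6 = 703 ≤ 740 < 792 = q_7, so the answer is 34368/703.

34368/703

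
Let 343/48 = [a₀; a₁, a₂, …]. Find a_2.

343 = 7·48 + 7   →  a_0 = 7
48 = 6·7 + 6   →  a_1 = 6
7 = 1·6 + 1   →  a_2 = 1

1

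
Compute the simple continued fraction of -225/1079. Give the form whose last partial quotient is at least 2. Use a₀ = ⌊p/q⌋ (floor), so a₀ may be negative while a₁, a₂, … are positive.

-225 = -1×1079 + 854
1079 = 1×854 + 225
854 = 3×225 + 179
225 = 1×179 + 46
179 = 3×46 + 41
46 = 1×41 + 5
41 = 8×5 + 1
5 = 5×1 + 0  (stop)
So -225/1079 = [-1; 1, 3, 1, 3, 1, 8, 5].

[-1; 1, 3, 1, 3, 1, 8, 5]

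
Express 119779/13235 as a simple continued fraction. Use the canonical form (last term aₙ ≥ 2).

[9; 19, 1, 13, 1, 3, 11]

119779 = 9*13235 + 664
13235 = 19*664 + 619
664 = 1*619 + 45
619 = 13*45 + 34
45 = 1*34 + 11
34 = 3*11 + 1
11 = 11*1 + 0  (stop)
So 119779/13235 = [9; 19, 1, 13, 1, 3, 11].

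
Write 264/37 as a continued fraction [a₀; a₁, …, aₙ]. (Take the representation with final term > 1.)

264 = 7*37 + 5
37 = 7*5 + 2
5 = 2*2 + 1
2 = 2*1 + 0  (stop)
So 264/37 = [7; 7, 2, 2].

[7; 7, 2, 2]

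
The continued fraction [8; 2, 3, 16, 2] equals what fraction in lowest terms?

1981/235

Fold from the inside: start with 2/1.
  16 + 1/2 = 33/2
  3 + 2/33 = 101/33
  2 + 33/101 = 235/101
  8 + 101/235 = 1981/235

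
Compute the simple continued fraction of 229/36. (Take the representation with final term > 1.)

229 = 6×36 + 13
36 = 2×13 + 10
13 = 1×10 + 3
10 = 3×3 + 1
3 = 3×1 + 0  (stop)
So 229/36 = [6; 2, 1, 3, 3].

[6; 2, 1, 3, 3]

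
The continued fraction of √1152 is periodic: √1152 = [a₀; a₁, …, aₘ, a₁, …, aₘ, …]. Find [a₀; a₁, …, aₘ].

a₀ = ⌊√1152⌋ = 33.
With m₀=0, d₀=1 and mₖ₊₁ = dₖaₖ − mₖ, dₖ₊₁ = (n − mₖ₊₁²)/dₖ, aₖ₊₁ = ⌊(a₀+mₖ₊₁)/dₖ₊₁⌋:
  k=1: m=33, d=63, a=1
  k=2: m=30, d=4, a=15
  k=3: m=30, d=63, a=1
  k=4: m=33, d=1, a=66
d=1 and a=2a₀=66 at k=4, so the next step gives (m, d) = (33, 63) again — its k=1 value — and the period has length 4.

[33; 1, 15, 1, 66]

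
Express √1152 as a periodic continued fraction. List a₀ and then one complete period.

a₀ = ⌊√1152⌋ = 33.
With m₀=0, d₀=1 and mₖ₊₁ = dₖaₖ − mₖ, dₖ₊₁ = (n − mₖ₊₁²)/dₖ, aₖ₊₁ = ⌊(a₀+mₖ₊₁)/dₖ₊₁⌋:
  k=1: m=33, d=63, a=1
  k=2: m=30, d=4, a=15
  k=3: m=30, d=63, a=1
  k=4: m=33, d=1, a=66
d=1 and a=2a₀=66 at k=4, so the next step gives (m, d) = (33, 63) again — its k=1 value — and the period has length 4.

[33; 1, 15, 1, 66]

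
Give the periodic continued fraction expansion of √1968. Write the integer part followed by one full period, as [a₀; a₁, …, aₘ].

[44; 2, 1, 3, 5, 3, 1, 2, 88]

a₀ = ⌊√1968⌋ = 44.
With m₀=0, d₀=1 and mₖ₊₁ = dₖaₖ − mₖ, dₖ₊₁ = (n − mₖ₊₁²)/dₖ, aₖ₊₁ = ⌊(a₀+mₖ₊₁)/dₖ₊₁⌋:
  k=1: m=44, d=32, a=2
  k=2: m=20, d=49, a=1
  k=3: m=29, d=23, a=3
  k=4: m=40, d=16, a=5
  k=5: m=40, d=23, a=3
  k=6: m=29, d=49, a=1
  k=7: m=20, d=32, a=2
  k=8: m=44, d=1, a=88
d=1 and a=2a₀=88 at k=8, so the next step gives (m, d) = (44, 32) again — its k=1 value — and the period has length 8.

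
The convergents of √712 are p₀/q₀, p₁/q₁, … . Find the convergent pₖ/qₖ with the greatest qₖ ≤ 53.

1094/41

√712 = [26; 1, 2, 6, 2, 1, 52, …] (period length 6).
Convergents:
  p_0/q_0 = 26/1
  p_1/q_1 = 27/1
  p_2/q_2 = 80/3
  p_3/q_3 = 507/19
  p_4/q_4 = 1094/41
  p_5/q_5 = 1601/60
q_4 = 41 ≤ 53 < 60 = q_5, so the answer is 1094/41.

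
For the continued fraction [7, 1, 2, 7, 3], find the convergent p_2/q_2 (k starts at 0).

23/3

Using pₖ = aₖpₖ₋₁ + pₖ₋₂, qₖ = aₖqₖ₋₁ + qₖ₋₂ (with p₋₁=1, p₋₂=0, q₋₁=0, q₋₂=1):
  k=0: a=7, p=7, q=1
  k=1: a=1, p=8, q=1
  k=2: a=2, p=23, q=3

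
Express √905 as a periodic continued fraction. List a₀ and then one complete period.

a₀ = ⌊√905⌋ = 30.

[30; 12, 60]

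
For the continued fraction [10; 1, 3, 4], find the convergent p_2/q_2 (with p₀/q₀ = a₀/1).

Using pₖ = aₖpₖ₋₁ + pₖ₋₂, qₖ = aₖqₖ₋₁ + qₖ₋₂ (with p₋₁=1, p₋₂=0, q₋₁=0, q₋₂=1):
  k=0: a=10, p=10, q=1
  k=1: a=1, p=11, q=1
  k=2: a=3, p=43, q=4

43/4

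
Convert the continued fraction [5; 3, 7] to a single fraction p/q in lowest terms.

117/22

Fold from the inside: start with 7/1.
  3 + 1/7 = 22/7
  5 + 7/22 = 117/22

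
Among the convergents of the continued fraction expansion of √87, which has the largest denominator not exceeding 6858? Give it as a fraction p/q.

√87 = [9; 3, 18, …] (period length 2).
Convergents:
  p_0/q_0 = 9/1
  p_1/q_1 = 28/3
  p_2/q_2 = 513/55
  p_3/q_3 = 1567/168
  p_4/q_4 = 28719/3079
  p_5/q_5 = 87724/9405
q_4 = 3079 ≤ 6858 < 9405 = q_5, so the answer is 28719/3079.

28719/3079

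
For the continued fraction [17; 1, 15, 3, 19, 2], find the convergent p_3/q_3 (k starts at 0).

879/49

Using pₖ = aₖpₖ₋₁ + pₖ₋₂, qₖ = aₖqₖ₋₁ + qₖ₋₂ (with p₋₁=1, p₋₂=0, q₋₁=0, q₋₂=1):
  k=0: a=17, p=17, q=1
  k=1: a=1, p=18, q=1
  k=2: a=15, p=287, q=16
  k=3: a=3, p=879, q=49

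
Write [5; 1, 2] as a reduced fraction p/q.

Using pₖ = aₖpₖ₋₁ + pₖ₋₂ and qₖ = aₖqₖ₋₁ + qₖ₋₂:
  k=0: a=5, p=5, q=1
  k=1: a=1, p=6, q=1
  k=2: a=2, p=17, q=3

17/3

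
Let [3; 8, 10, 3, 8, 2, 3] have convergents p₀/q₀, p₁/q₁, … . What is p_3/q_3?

784/251

Using pₖ = aₖpₖ₋₁ + pₖ₋₂, qₖ = aₖqₖ₋₁ + qₖ₋₂ (with p₋₁=1, p₋₂=0, q₋₁=0, q₋₂=1):
  k=0: a=3, p=3, q=1
  k=1: a=8, p=25, q=8
  k=2: a=10, p=253, q=81
  k=3: a=3, p=784, q=251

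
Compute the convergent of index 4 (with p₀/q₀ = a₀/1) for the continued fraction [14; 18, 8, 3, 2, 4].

Using pₖ = aₖpₖ₋₁ + pₖ₋₂, qₖ = aₖqₖ₋₁ + qₖ₋₂ (with p₋₁=1, p₋₂=0, q₋₁=0, q₋₂=1):
  k=0: a=14, p=14, q=1
  k=1: a=18, p=253, q=18
  k=2: a=8, p=2038, q=145
  k=3: a=3, p=6367, q=453
  k=4: a=2, p=14772, q=1051

14772/1051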